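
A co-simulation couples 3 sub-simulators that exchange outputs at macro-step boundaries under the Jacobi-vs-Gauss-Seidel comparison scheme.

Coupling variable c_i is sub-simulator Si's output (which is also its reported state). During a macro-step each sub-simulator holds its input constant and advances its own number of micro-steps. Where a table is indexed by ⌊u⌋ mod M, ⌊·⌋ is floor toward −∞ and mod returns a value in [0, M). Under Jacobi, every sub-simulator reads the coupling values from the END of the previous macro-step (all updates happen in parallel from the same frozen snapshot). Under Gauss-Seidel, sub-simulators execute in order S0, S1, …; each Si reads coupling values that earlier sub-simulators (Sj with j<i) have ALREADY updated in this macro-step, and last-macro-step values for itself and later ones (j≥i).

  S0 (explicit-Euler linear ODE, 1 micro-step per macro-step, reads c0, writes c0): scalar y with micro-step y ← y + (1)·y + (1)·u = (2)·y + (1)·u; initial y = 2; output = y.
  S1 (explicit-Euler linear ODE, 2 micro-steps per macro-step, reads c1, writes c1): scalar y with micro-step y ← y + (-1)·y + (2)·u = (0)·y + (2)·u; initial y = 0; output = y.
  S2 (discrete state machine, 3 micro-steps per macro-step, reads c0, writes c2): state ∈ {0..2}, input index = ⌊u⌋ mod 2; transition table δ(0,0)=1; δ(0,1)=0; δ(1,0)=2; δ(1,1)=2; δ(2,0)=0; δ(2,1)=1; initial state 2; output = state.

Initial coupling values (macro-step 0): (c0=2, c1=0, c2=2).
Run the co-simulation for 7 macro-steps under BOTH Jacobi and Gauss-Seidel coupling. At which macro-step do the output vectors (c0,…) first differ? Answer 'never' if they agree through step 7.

[Jacobi] macro 1: S0 reads c0=2 → after 1×micro: 6; S1 reads c1=0 → after 2×micro: 0; S2 reads c0=2 → after 3×micro: 2 ⇒ (c0=6, c1=0, c2=2)
[Jacobi] macro 2: S0 reads c0=6 → after 1×micro: 18; S1 reads c1=0 → after 2×micro: 0; S2 reads c0=6 → after 3×micro: 2 ⇒ (c0=18, c1=0, c2=2)
[Jacobi] macro 3: S0 reads c0=18 → after 1×micro: 54; S1 reads c1=0 → after 2×micro: 0; S2 reads c0=18 → after 3×micro: 2 ⇒ (c0=54, c1=0, c2=2)
[Jacobi] macro 4: S0 reads c0=54 → after 1×micro: 162; S1 reads c1=0 → after 2×micro: 0; S2 reads c0=54 → after 3×micro: 2 ⇒ (c0=162, c1=0, c2=2)
[Jacobi] macro 5: S0 reads c0=162 → after 1×micro: 486; S1 reads c1=0 → after 2×micro: 0; S2 reads c0=162 → after 3×micro: 2 ⇒ (c0=486, c1=0, c2=2)
[Jacobi] macro 6: S0 reads c0=486 → after 1×micro: 1458; S1 reads c1=0 → after 2×micro: 0; S2 reads c0=486 → after 3×micro: 2 ⇒ (c0=1458, c1=0, c2=2)
[Jacobi] macro 7: S0 reads c0=1458 → after 1×micro: 4374; S1 reads c1=0 → after 2×micro: 0; S2 reads c0=1458 → after 3×micro: 2 ⇒ (c0=4374, c1=0, c2=2)
[Gauss-Seidel] macro 1: S0 reads c0=2 → after 1×micro: 6; S1 reads c1=0 → after 2×micro: 0; S2 reads c0=6 → after 3×micro: 2 ⇒ (c0=6, c1=0, c2=2)
[Gauss-Seidel] macro 2: S0 reads c0=6 → after 1×micro: 18; S1 reads c1=0 → after 2×micro: 0; S2 reads c0=18 → after 3×micro: 2 ⇒ (c0=18, c1=0, c2=2)
[Gauss-Seidel] macro 3: S0 reads c0=18 → after 1×micro: 54; S1 reads c1=0 → after 2×micro: 0; S2 reads c0=54 → after 3×micro: 2 ⇒ (c0=54, c1=0, c2=2)
[Gauss-Seidel] macro 4: S0 reads c0=54 → after 1×micro: 162; S1 reads c1=0 → after 2×micro: 0; S2 reads c0=162 → after 3×micro: 2 ⇒ (c0=162, c1=0, c2=2)
[Gauss-Seidel] macro 5: S0 reads c0=162 → after 1×micro: 486; S1 reads c1=0 → after 2×micro: 0; S2 reads c0=486 → after 3×micro: 2 ⇒ (c0=486, c1=0, c2=2)
[Gauss-Seidel] macro 6: S0 reads c0=486 → after 1×micro: 1458; S1 reads c1=0 → after 2×micro: 0; S2 reads c0=1458 → after 3×micro: 2 ⇒ (c0=1458, c1=0, c2=2)
[Gauss-Seidel] macro 7: S0 reads c0=1458 → after 1×micro: 4374; S1 reads c1=0 → after 2×micro: 0; S2 reads c0=4374 → after 3×micro: 2 ⇒ (c0=4374, c1=0, c2=2)

first divergence at macro-step: never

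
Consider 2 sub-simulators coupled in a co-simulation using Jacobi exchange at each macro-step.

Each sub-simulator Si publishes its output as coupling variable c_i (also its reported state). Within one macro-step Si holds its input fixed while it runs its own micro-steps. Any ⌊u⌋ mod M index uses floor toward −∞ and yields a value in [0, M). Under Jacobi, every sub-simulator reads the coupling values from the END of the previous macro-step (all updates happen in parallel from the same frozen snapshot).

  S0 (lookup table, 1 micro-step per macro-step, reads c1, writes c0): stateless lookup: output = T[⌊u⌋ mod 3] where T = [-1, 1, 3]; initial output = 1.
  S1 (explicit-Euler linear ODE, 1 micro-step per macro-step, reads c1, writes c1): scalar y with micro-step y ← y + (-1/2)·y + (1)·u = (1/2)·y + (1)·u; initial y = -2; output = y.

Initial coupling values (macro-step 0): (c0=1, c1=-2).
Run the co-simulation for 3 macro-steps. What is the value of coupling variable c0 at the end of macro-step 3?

macro 1: S0 reads c1=-2 → after 1×micro: 1; S1 reads c1=-2 → after 1×micro: -3 ⇒ (c0=1, c1=-3)
macro 2: S0 reads c1=-3 → after 1×micro: -1; S1 reads c1=-3 → after 1×micro: -9/2 ⇒ (c0=-1, c1=-9/2)
macro 3: S0 reads c1=-9/2 → after 1×micro: 1; S1 reads c1=-9/2 → after 1×micro: -27/4 ⇒ (c0=1, c1=-27/4)

c0 at macro-step 3 = 1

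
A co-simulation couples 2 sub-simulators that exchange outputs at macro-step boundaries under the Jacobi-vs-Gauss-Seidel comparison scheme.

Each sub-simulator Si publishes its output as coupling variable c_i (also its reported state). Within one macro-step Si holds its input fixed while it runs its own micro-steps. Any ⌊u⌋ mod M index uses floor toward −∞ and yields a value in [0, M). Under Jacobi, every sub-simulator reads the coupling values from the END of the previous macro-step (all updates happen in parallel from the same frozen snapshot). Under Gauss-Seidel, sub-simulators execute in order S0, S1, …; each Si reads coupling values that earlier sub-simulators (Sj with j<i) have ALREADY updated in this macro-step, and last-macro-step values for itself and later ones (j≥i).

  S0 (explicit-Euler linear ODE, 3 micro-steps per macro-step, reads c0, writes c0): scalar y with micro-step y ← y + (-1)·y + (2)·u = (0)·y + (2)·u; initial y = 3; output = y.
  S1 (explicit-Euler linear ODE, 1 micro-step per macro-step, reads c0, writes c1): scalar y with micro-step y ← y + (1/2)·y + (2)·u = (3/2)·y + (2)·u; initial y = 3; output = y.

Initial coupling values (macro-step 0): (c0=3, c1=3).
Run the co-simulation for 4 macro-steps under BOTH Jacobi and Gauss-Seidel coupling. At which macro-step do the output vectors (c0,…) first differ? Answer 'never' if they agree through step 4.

[Jacobi] macro 1: S0 reads c0=3 → after 3×micro: 6; S1 reads c0=3 → after 1×micro: 21/2 ⇒ (c0=6, c1=21/2)
[Jacobi] macro 2: S0 reads c0=6 → after 3×micro: 12; S1 reads c0=6 → after 1×micro: 111/4 ⇒ (c0=12, c1=111/4)
[Jacobi] macro 3: S0 reads c0=12 → after 3×micro: 24; S1 reads c0=12 → after 1×micro: 525/8 ⇒ (c0=24, c1=525/8)
[Jacobi] macro 4: S0 reads c0=24 → after 3×micro: 48; S1 reads c0=24 → after 1×micro: 2343/16 ⇒ (c0=48, c1=2343/16)
[Gauss-Seidel] macro 1: S0 reads c0=3 → after 3×micro: 6; S1 reads c0=6 → after 1×micro: 33/2 ⇒ (c0=6, c1=33/2)
[Gauss-Seidel] macro 2: S0 reads c0=6 → after 3×micro: 12; S1 reads c0=12 → after 1×micro: 195/4 ⇒ (c0=12, c1=195/4)
[Gauss-Seidel] macro 3: S0 reads c0=12 → after 3×micro: 24; S1 reads c0=24 → after 1×micro: 969/8 ⇒ (c0=24, c1=969/8)
[Gauss-Seidel] macro 4: S0 reads c0=24 → after 3×micro: 48; S1 reads c0=48 → after 1×micro: 4443/16 ⇒ (c0=48, c1=4443/16)

first divergence at macro-step: 1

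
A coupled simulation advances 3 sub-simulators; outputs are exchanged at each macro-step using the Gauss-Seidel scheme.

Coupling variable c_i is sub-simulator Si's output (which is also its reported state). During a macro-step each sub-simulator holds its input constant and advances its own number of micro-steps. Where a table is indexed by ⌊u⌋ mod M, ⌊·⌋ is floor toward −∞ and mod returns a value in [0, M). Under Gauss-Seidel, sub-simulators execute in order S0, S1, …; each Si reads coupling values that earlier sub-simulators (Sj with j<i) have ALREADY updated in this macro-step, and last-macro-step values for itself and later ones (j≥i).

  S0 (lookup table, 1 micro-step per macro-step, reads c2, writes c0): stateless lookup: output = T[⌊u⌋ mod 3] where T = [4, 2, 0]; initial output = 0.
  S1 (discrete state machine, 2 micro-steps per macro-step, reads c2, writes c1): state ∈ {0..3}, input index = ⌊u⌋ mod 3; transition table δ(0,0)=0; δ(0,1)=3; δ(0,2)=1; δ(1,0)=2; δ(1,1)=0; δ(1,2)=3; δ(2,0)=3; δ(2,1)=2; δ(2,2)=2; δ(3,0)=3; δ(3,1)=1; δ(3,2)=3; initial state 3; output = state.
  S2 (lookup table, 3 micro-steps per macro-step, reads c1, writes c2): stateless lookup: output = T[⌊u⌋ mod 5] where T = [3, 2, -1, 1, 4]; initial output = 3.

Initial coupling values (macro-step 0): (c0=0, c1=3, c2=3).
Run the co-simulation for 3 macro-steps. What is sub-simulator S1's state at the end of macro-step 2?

S1 state at macro-step 2 = 0

macro 1: S0 reads c2=3 → after 1×micro: 4; S1 reads c2=3 → after 2×micro: 3; S2 reads c1=3 → after 3×micro: 1 ⇒ (c0=4, c1=3, c2=1)
macro 2: S0 reads c2=1 → after 1×micro: 2; S1 reads c2=1 → after 2×micro: 0; S2 reads c1=0 → after 3×micro: 3 ⇒ (c0=2, c1=0, c2=3)
macro 3: S0 reads c2=3 → after 1×micro: 4; S1 reads c2=3 → after 2×micro: 0; S2 reads c1=0 → after 3×micro: 3 ⇒ (c0=4, c1=0, c2=3)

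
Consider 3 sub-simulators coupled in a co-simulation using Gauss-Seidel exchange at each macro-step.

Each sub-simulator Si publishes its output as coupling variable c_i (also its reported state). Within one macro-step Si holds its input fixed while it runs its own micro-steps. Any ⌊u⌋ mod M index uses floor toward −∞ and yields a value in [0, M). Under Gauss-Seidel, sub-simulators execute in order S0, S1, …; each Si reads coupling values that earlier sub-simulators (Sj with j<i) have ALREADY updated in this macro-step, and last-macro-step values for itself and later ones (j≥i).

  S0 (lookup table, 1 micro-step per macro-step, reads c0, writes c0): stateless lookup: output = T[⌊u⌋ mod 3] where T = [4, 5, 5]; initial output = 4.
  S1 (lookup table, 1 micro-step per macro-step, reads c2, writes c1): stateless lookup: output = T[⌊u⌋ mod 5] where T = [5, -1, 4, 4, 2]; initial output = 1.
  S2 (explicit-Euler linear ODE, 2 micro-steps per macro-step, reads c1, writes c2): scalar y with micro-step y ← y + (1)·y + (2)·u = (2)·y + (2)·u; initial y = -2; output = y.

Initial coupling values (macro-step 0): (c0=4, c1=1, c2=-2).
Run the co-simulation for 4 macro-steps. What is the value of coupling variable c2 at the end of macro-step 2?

c2 at macro-step 2 = 58

macro 1: S0 reads c0=4 → after 1×micro: 5; S1 reads c2=-2 → after 1×micro: 4; S2 reads c1=4 → after 2×micro: 16 ⇒ (c0=5, c1=4, c2=16)
macro 2: S0 reads c0=5 → after 1×micro: 5; S1 reads c2=16 → after 1×micro: -1; S2 reads c1=-1 → after 2×micro: 58 ⇒ (c0=5, c1=-1, c2=58)
macro 3: S0 reads c0=5 → after 1×micro: 5; S1 reads c2=58 → after 1×micro: 4; S2 reads c1=4 → after 2×micro: 256 ⇒ (c0=5, c1=4, c2=256)
macro 4: S0 reads c0=5 → after 1×micro: 5; S1 reads c2=256 → after 1×micro: -1; S2 reads c1=-1 → after 2×micro: 1018 ⇒ (c0=5, c1=-1, c2=1018)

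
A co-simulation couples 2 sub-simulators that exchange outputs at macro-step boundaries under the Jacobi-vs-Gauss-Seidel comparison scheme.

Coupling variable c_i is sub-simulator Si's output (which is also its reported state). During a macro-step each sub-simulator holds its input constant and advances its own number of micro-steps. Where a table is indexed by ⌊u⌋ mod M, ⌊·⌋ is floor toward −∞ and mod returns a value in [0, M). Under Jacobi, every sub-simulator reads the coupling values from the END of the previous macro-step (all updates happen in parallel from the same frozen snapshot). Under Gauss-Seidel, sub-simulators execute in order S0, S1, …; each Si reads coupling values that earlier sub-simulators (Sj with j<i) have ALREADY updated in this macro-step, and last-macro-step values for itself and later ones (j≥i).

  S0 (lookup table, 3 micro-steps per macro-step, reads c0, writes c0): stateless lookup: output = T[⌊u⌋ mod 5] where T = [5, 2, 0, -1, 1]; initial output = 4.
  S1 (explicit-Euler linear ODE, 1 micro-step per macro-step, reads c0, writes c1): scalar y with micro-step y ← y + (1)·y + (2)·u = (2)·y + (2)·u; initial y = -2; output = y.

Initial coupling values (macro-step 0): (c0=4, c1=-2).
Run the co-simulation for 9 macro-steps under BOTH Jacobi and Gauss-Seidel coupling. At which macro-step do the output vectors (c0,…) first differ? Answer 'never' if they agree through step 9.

first divergence at macro-step: 1

[Jacobi] macro 1: S0 reads c0=4 → after 3×micro: 1; S1 reads c0=4 → after 1×micro: 4 ⇒ (c0=1, c1=4)
[Jacobi] macro 2: S0 reads c0=1 → after 3×micro: 2; S1 reads c0=1 → after 1×micro: 10 ⇒ (c0=2, c1=10)
[Jacobi] macro 3: S0 reads c0=2 → after 3×micro: 0; S1 reads c0=2 → after 1×micro: 24 ⇒ (c0=0, c1=24)
[Jacobi] macro 4: S0 reads c0=0 → after 3×micro: 5; S1 reads c0=0 → after 1×micro: 48 ⇒ (c0=5, c1=48)
[Jacobi] macro 5: S0 reads c0=5 → after 3×micro: 5; S1 reads c0=5 → after 1×micro: 106 ⇒ (c0=5, c1=106)
[Jacobi] macro 6: S0 reads c0=5 → after 3×micro: 5; S1 reads c0=5 → after 1×micro: 222 ⇒ (c0=5, c1=222)
[Jacobi] macro 7: S0 reads c0=5 → after 3×micro: 5; S1 reads c0=5 → after 1×micro: 454 ⇒ (c0=5, c1=454)
[Jacobi] macro 8: S0 reads c0=5 → after 3×micro: 5; S1 reads c0=5 → after 1×micro: 918 ⇒ (c0=5, c1=918)
[Jacobi] macro 9: S0 reads c0=5 → after 3×micro: 5; S1 reads c0=5 → after 1×micro: 1846 ⇒ (c0=5, c1=1846)
[Gauss-Seidel] macro 1: S0 reads c0=4 → after 3×micro: 1; S1 reads c0=1 → after 1×micro: -2 ⇒ (c0=1, c1=-2)
[Gauss-Seidel] macro 2: S0 reads c0=1 → after 3×micro: 2; S1 reads c0=2 → after 1×micro: 0 ⇒ (c0=2, c1=0)
[Gauss-Seidel] macro 3: S0 reads c0=2 → after 3×micro: 0; S1 reads c0=0 → after 1×micro: 0 ⇒ (c0=0, c1=0)
[Gauss-Seidel] macro 4: S0 reads c0=0 → after 3×micro: 5; S1 reads c0=5 → after 1×micro: 10 ⇒ (c0=5, c1=10)
[Gauss-Seidel] macro 5: S0 reads c0=5 → after 3×micro: 5; S1 reads c0=5 → after 1×micro: 30 ⇒ (c0=5, c1=30)
[Gauss-Seidel] macro 6: S0 reads c0=5 → after 3×micro: 5; S1 reads c0=5 → after 1×micro: 70 ⇒ (c0=5, c1=70)
[Gauss-Seidel] macro 7: S0 reads c0=5 → after 3×micro: 5; S1 reads c0=5 → after 1×micro: 150 ⇒ (c0=5, c1=150)
[Gauss-Seidel] macro 8: S0 reads c0=5 → after 3×micro: 5; S1 reads c0=5 → after 1×micro: 310 ⇒ (c0=5, c1=310)
[Gauss-Seidel] macro 9: S0 reads c0=5 → after 3×micro: 5; S1 reads c0=5 → after 1×micro: 630 ⇒ (c0=5, c1=630)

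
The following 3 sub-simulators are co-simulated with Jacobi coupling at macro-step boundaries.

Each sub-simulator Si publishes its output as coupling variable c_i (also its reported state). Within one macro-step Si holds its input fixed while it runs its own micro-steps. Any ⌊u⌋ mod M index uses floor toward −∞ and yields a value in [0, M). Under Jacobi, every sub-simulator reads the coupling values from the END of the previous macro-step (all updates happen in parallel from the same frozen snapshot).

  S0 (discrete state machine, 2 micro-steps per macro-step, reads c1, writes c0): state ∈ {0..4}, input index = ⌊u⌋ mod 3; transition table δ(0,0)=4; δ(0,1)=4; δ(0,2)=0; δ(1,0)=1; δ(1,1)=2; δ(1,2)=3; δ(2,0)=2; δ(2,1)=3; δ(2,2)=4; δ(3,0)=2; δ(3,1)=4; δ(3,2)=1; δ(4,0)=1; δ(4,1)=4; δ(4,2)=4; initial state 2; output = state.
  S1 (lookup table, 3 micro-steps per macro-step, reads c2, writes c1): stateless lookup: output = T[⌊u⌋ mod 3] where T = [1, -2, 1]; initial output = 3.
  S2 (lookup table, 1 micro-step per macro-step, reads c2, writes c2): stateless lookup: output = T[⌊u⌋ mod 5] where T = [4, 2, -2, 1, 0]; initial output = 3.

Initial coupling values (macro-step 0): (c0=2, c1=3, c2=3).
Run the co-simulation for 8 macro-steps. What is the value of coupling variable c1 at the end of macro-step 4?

macro 1: S0 reads c1=3 → after 2×micro: 2; S1 reads c2=3 → after 3×micro: 1; S2 reads c2=3 → after 1×micro: 1 ⇒ (c0=2, c1=1, c2=1)
macro 2: S0 reads c1=1 → after 2×micro: 4; S1 reads c2=1 → after 3×micro: -2; S2 reads c2=1 → after 1×micro: 2 ⇒ (c0=4, c1=-2, c2=2)
macro 3: S0 reads c1=-2 → after 2×micro: 4; S1 reads c2=2 → after 3×micro: 1; S2 reads c2=2 → after 1×micro: -2 ⇒ (c0=4, c1=1, c2=-2)
macro 4: S0 reads c1=1 → after 2×micro: 4; S1 reads c2=-2 → after 3×micro: -2; S2 reads c2=-2 → after 1×micro: 1 ⇒ (c0=4, c1=-2, c2=1)
macro 5: S0 reads c1=-2 → after 2×micro: 4; S1 reads c2=1 → after 3×micro: -2; S2 reads c2=1 → after 1×micro: 2 ⇒ (c0=4, c1=-2, c2=2)
macro 6: S0 reads c1=-2 → after 2×micro: 4; S1 reads c2=2 → after 3×micro: 1; S2 reads c2=2 → after 1×micro: -2 ⇒ (c0=4, c1=1, c2=-2)
macro 7: S0 reads c1=1 → after 2×micro: 4; S1 reads c2=-2 → after 3×micro: -2; S2 reads c2=-2 → after 1×micro: 1 ⇒ (c0=4, c1=-2, c2=1)
macro 8: S0 reads c1=-2 → after 2×micro: 4; S1 reads c2=1 → after 3×micro: -2; S2 reads c2=1 → after 1×micro: 2 ⇒ (c0=4, c1=-2, c2=2)

c1 at macro-step 4 = -2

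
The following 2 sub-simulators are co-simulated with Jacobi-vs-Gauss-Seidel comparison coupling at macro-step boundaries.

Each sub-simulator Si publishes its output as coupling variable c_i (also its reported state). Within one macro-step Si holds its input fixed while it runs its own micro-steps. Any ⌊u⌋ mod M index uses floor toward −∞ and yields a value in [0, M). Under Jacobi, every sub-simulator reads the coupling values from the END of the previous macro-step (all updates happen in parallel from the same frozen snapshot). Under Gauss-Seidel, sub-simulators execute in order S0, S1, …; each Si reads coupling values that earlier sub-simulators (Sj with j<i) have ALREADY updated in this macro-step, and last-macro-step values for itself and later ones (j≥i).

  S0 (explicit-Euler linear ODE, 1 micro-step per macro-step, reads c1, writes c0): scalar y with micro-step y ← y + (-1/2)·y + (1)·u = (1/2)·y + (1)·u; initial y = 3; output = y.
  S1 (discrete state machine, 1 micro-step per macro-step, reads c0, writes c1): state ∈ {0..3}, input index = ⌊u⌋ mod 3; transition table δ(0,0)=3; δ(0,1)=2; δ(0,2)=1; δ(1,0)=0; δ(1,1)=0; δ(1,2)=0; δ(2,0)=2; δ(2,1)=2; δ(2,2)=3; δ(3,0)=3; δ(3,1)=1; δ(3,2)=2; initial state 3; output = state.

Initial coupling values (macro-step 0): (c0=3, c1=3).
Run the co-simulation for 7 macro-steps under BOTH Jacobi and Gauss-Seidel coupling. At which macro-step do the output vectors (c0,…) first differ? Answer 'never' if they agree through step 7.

[Jacobi] macro 1: S0 reads c1=3 → after 1×micro: 9/2; S1 reads c0=3 → after 1×micro: 3 ⇒ (c0=9/2, c1=3)
[Jacobi] macro 2: S0 reads c1=3 → after 1×micro: 21/4; S1 reads c0=9/2 → after 1×micro: 1 ⇒ (c0=21/4, c1=1)
[Jacobi] macro 3: S0 reads c1=1 → after 1×micro: 29/8; S1 reads c0=21/4 → after 1×micro: 0 ⇒ (c0=29/8, c1=0)
[Jacobi] macro 4: S0 reads c1=0 → after 1×micro: 29/16; S1 reads c0=29/8 → after 1×micro: 3 ⇒ (c0=29/16, c1=3)
[Jacobi] macro 5: S0 reads c1=3 → after 1×micro: 125/32; S1 reads c0=29/16 → after 1×micro: 1 ⇒ (c0=125/32, c1=1)
[Jacobi] macro 6: S0 reads c1=1 → after 1×micro: 189/64; S1 reads c0=125/32 → after 1×micro: 0 ⇒ (c0=189/64, c1=0)
[Jacobi] macro 7: S0 reads c1=0 → after 1×micro: 189/128; S1 reads c0=189/64 → after 1×micro: 1 ⇒ (c0=189/128, c1=1)
[Gauss-Seidel] macro 1: S0 reads c1=3 → after 1×micro: 9/2; S1 reads c0=9/2 → after 1×micro: 1 ⇒ (c0=9/2, c1=1)
[Gauss-Seidel] macro 2: S0 reads c1=1 → after 1×micro: 13/4; S1 reads c0=13/4 → after 1×micro: 0 ⇒ (c0=13/4, c1=0)
[Gauss-Seidel] macro 3: S0 reads c1=0 → after 1×micro: 13/8; S1 reads c0=13/8 → after 1×micro: 2 ⇒ (c0=13/8, c1=2)
[Gauss-Seidel] macro 4: S0 reads c1=2 → after 1×micro: 45/16; S1 reads c0=45/16 → after 1×micro: 3 ⇒ (c0=45/16, c1=3)
[Gauss-Seidel] macro 5: S0 reads c1=3 → after 1×micro: 141/32; S1 reads c0=141/32 → after 1×micro: 1 ⇒ (c0=141/32, c1=1)
[Gauss-Seidel] macro 6: S0 reads c1=1 → after 1×micro: 205/64; S1 reads c0=205/64 → after 1×micro: 0 ⇒ (c0=205/64, c1=0)
[Gauss-Seidel] macro 7: S0 reads c1=0 → after 1×micro: 205/128; S1 reads c0=205/128 → after 1×micro: 2 ⇒ (c0=205/128, c1=2)

first divergence at macro-step: 1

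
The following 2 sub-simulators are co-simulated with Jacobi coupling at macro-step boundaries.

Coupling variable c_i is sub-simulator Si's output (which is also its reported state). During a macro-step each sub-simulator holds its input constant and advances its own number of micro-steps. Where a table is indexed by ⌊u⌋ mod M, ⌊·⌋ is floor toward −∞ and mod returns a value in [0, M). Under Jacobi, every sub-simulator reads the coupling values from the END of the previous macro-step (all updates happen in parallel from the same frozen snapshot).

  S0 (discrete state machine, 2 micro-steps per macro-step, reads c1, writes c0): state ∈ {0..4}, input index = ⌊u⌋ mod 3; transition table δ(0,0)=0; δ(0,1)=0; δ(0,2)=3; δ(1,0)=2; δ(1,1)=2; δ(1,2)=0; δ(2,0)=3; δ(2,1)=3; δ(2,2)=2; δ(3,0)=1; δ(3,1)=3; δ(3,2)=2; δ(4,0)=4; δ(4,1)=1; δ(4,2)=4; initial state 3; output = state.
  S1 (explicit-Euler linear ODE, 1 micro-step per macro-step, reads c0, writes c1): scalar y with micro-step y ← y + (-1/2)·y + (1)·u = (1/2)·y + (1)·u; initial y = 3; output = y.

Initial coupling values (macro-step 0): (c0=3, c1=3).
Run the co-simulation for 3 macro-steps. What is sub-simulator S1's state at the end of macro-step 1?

S1 state at macro-step 1 = 9/2

macro 1: S0 reads c1=3 → after 2×micro: 2; S1 reads c0=3 → after 1×micro: 9/2 ⇒ (c0=2, c1=9/2)
macro 2: S0 reads c1=9/2 → after 2×micro: 3; S1 reads c0=2 → after 1×micro: 17/4 ⇒ (c0=3, c1=17/4)
macro 3: S0 reads c1=17/4 → after 2×micro: 3; S1 reads c0=3 → after 1×micro: 41/8 ⇒ (c0=3, c1=41/8)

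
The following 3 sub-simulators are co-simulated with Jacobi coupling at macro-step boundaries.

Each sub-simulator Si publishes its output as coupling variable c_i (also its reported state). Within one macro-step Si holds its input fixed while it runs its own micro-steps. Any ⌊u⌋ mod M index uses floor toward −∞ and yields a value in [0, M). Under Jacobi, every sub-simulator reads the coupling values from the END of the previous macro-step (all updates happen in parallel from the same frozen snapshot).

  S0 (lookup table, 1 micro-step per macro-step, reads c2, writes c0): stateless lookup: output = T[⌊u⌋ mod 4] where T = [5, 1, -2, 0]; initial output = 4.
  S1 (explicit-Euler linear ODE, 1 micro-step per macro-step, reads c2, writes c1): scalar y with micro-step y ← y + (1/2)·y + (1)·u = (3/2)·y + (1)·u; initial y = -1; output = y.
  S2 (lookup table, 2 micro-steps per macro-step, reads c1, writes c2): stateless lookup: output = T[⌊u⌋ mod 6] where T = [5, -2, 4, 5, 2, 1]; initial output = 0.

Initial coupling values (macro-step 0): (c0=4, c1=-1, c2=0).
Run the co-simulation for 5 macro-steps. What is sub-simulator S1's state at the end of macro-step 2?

S1 state at macro-step 2 = -5/4

macro 1: S0 reads c2=0 → after 1×micro: 5; S1 reads c2=0 → after 1×micro: -3/2; S2 reads c1=-1 → after 2×micro: 1 ⇒ (c0=5, c1=-3/2, c2=1)
macro 2: S0 reads c2=1 → after 1×micro: 1; S1 reads c2=1 → after 1×micro: -5/4; S2 reads c1=-3/2 → after 2×micro: 2 ⇒ (c0=1, c1=-5/4, c2=2)
macro 3: S0 reads c2=2 → after 1×micro: -2; S1 reads c2=2 → after 1×micro: 1/8; S2 reads c1=-5/4 → after 2×micro: 2 ⇒ (c0=-2, c1=1/8, c2=2)
macro 4: S0 reads c2=2 → after 1×micro: -2; S1 reads c2=2 → after 1×micro: 35/16; S2 reads c1=1/8 → after 2×micro: 5 ⇒ (c0=-2, c1=35/16, c2=5)
macro 5: S0 reads c2=5 → after 1×micro: 1; S1 reads c2=5 → after 1×micro: 265/32; S2 reads c1=35/16 → after 2×micro: 4 ⇒ (c0=1, c1=265/32, c2=4)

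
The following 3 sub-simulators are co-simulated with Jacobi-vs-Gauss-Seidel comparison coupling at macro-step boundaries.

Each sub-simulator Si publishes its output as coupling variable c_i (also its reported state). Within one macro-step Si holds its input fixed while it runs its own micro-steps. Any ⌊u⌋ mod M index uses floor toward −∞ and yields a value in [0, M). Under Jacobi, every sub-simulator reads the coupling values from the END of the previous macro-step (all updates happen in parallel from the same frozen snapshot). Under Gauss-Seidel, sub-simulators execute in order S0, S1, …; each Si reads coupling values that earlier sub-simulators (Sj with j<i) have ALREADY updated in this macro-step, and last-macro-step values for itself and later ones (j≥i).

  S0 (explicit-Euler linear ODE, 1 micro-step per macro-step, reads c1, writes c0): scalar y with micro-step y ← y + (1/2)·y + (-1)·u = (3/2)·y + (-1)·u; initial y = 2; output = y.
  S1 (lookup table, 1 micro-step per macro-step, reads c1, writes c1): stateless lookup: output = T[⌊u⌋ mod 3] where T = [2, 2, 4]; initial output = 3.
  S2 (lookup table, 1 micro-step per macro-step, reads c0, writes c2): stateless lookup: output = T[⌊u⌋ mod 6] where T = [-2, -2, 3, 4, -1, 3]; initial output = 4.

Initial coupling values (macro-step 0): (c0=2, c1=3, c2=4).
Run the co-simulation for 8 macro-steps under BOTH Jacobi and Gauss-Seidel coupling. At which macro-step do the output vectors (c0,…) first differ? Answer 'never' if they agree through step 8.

[Jacobi] macro 1: S0 reads c1=3 → after 1×micro: 0; S1 reads c1=3 → after 1×micro: 2; S2 reads c0=2 → after 1×micro: 3 ⇒ (c0=0, c1=2, c2=3)
[Jacobi] macro 2: S0 reads c1=2 → after 1×micro: -2; S1 reads c1=2 → after 1×micro: 4; S2 reads c0=0 → after 1×micro: -2 ⇒ (c0=-2, c1=4, c2=-2)
[Jacobi] macro 3: S0 reads c1=4 → after 1×micro: -7; S1 reads c1=4 → after 1×micro: 2; S2 reads c0=-2 → after 1×micro: -1 ⇒ (c0=-7, c1=2, c2=-1)
[Jacobi] macro 4: S0 reads c1=2 → after 1×micro: -25/2; S1 reads c1=2 → after 1×micro: 4; S2 reads c0=-7 → after 1×micro: 3 ⇒ (c0=-25/2, c1=4, c2=3)
[Jacobi] macro 5: S0 reads c1=4 → after 1×micro: -91/4; S1 reads c1=4 → after 1×micro: 2; S2 reads c0=-25/2 → after 1×micro: 3 ⇒ (c0=-91/4, c1=2, c2=3)
[Jacobi] macro 6: S0 reads c1=2 → after 1×micro: -289/8; S1 reads c1=2 → after 1×micro: 4; S2 reads c0=-91/4 → after 1×micro: -2 ⇒ (c0=-289/8, c1=4, c2=-2)
[Jacobi] macro 7: S0 reads c1=4 → after 1×micro: -931/16; S1 reads c1=4 → after 1×micro: 2; S2 reads c0=-289/8 → after 1×micro: 3 ⇒ (c0=-931/16, c1=2, c2=3)
[Jacobi] macro 8: S0 reads c1=2 → after 1×micro: -2857/32; S1 reads c1=2 → after 1×micro: 4; S2 reads c0=-931/16 → after 1×micro: -2 ⇒ (c0=-2857/32, c1=4, c2=-2)
[Gauss-Seidel] macro 1: S0 reads c1=3 → after 1×micro: 0; S1 reads c1=3 → after 1×micro: 2; S2 reads c0=0 → after 1×micro: -2 ⇒ (c0=0, c1=2, c2=-2)
[Gauss-Seidel] macro 2: S0 reads c1=2 → after 1×micro: -2; S1 reads c1=2 → after 1×micro: 4; S2 reads c0=-2 → after 1×micro: -1 ⇒ (c0=-2, c1=4, c2=-1)
[Gauss-Seidel] macro 3: S0 reads c1=4 → after 1×micro: -7; S1 reads c1=4 → after 1×micro: 2; S2 reads c0=-7 → after 1×micro: 3 ⇒ (c0=-7, c1=2, c2=3)
[Gauss-Seidel] macro 4: S0 reads c1=2 → after 1×micro: -25/2; S1 reads c1=2 → after 1×micro: 4; S2 reads c0=-25/2 → after 1×micro: 3 ⇒ (c0=-25/2, c1=4, c2=3)
[Gauss-Seidel] macro 5: S0 reads c1=4 → after 1×micro: -91/4; S1 reads c1=4 → after 1×micro: 2; S2 reads c0=-91/4 → after 1×micro: -2 ⇒ (c0=-91/4, c1=2, c2=-2)
[Gauss-Seidel] macro 6: S0 reads c1=2 → after 1×micro: -289/8; S1 reads c1=2 → after 1×micro: 4; S2 reads c0=-289/8 → after 1×micro: 3 ⇒ (c0=-289/8, c1=4, c2=3)
[Gauss-Seidel] macro 7: S0 reads c1=4 → after 1×micro: -931/16; S1 reads c1=4 → after 1×micro: 2; S2 reads c0=-931/16 → after 1×micro: -2 ⇒ (c0=-931/16, c1=2, c2=-2)
[Gauss-Seidel] macro 8: S0 reads c1=2 → after 1×micro: -2857/32; S1 reads c1=2 → after 1×micro: 4; S2 reads c0=-2857/32 → after 1×micro: -2 ⇒ (c0=-2857/32, c1=4, c2=-2)

first divergence at macro-step: 1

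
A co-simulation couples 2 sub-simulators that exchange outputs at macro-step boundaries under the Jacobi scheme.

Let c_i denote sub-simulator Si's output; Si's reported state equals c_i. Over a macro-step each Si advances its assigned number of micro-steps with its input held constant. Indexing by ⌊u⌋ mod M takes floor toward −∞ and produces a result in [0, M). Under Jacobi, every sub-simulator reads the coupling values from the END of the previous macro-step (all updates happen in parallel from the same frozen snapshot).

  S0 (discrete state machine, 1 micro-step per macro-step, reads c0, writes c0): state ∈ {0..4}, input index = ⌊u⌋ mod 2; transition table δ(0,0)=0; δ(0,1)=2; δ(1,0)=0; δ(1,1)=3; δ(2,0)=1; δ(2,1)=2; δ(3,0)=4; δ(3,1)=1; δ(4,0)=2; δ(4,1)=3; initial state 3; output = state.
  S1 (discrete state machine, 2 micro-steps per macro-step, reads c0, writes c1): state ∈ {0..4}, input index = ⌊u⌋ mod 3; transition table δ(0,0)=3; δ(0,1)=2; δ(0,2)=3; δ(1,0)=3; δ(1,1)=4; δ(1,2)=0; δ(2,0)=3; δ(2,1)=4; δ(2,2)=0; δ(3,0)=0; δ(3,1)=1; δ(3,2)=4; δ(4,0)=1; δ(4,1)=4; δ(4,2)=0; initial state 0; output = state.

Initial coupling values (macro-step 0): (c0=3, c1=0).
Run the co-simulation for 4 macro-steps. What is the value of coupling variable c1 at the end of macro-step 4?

macro 1: S0 reads c0=3 → after 1×micro: 1; S1 reads c0=3 → after 2×micro: 0 ⇒ (c0=1, c1=0)
macro 2: S0 reads c0=1 → after 1×micro: 3; S1 reads c0=1 → after 2×micro: 4 ⇒ (c0=3, c1=4)
macro 3: S0 reads c0=3 → after 1×micro: 1; S1 reads c0=3 → after 2×micro: 3 ⇒ (c0=1, c1=3)
macro 4: S0 reads c0=1 → after 1×micro: 3; S1 reads c0=1 → after 2×micro: 4 ⇒ (c0=3, c1=4)

c1 at macro-step 4 = 4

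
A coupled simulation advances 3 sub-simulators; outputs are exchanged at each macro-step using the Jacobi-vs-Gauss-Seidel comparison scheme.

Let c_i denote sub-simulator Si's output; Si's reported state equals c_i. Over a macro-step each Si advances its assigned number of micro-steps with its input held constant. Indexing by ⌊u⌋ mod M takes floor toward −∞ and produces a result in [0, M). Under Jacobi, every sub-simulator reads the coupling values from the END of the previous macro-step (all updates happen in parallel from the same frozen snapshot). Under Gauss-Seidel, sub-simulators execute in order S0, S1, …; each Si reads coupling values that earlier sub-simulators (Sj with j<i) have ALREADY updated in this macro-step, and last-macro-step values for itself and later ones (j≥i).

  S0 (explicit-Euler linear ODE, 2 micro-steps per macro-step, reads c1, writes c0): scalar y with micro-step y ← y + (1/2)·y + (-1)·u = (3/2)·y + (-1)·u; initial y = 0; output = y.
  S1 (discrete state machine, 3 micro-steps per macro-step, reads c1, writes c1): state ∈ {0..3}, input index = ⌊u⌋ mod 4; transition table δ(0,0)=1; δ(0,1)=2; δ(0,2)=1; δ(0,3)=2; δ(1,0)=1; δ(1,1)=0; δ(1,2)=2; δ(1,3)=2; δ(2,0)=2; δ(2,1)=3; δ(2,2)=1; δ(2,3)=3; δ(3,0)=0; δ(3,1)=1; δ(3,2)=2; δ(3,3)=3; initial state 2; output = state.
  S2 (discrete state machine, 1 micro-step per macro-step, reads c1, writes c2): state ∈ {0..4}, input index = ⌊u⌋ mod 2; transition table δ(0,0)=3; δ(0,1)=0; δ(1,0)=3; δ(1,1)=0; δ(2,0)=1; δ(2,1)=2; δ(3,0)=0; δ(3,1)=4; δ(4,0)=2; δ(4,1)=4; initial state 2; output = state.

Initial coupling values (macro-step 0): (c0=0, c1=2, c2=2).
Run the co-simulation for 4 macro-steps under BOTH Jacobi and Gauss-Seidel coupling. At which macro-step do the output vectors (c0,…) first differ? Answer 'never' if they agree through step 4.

[Jacobi] macro 1: S0 reads c1=2 → after 2×micro: -5; S1 reads c1=2 → after 3×micro: 1; S2 reads c1=2 → after 1×micro: 1 ⇒ (c0=-5, c1=1, c2=1)
[Jacobi] macro 2: S0 reads c1=1 → after 2×micro: -55/4; S1 reads c1=1 → after 3×micro: 3; S2 reads c1=1 → after 1×micro: 0 ⇒ (c0=-55/4, c1=3, c2=0)
[Jacobi] macro 3: S0 reads c1=3 → after 2×micro: -615/16; S1 reads c1=3 → after 3×micro: 3; S2 reads c1=3 → after 1×micro: 0 ⇒ (c0=-615/16, c1=3, c2=0)
[Jacobi] macro 4: S0 reads c1=3 → after 2×micro: -6015/64; S1 reads c1=3 → after 3×micro: 3; S2 reads c1=3 → after 1×micro: 0 ⇒ (c0=-6015/64, c1=3, c2=0)
[Gauss-Seidel] macro 1: S0 reads c1=2 → after 2×micro: -5; S1 reads c1=2 → after 3×micro: 1; S2 reads c1=1 → after 1×micro: 2 ⇒ (c0=-5, c1=1, c2=2)
[Gauss-Seidel] macro 2: S0 reads c1=1 → after 2×micro: -55/4; S1 reads c1=1 → after 3×micro: 3; S2 reads c1=3 → after 1×micro: 2 ⇒ (c0=-55/4, c1=3, c2=2)
[Gauss-Seidel] macro 3: S0 reads c1=3 → after 2×micro: -615/16; S1 reads c1=3 → after 3×micro: 3; S2 reads c1=3 → after 1×micro: 2 ⇒ (c0=-615/16, c1=3, c2=2)
[Gauss-Seidel] macro 4: S0 reads c1=3 → after 2×micro: -6015/64; S1 reads c1=3 → after 3×micro: 3; S2 reads c1=3 → after 1×micro: 2 ⇒ (c0=-6015/64, c1=3, c2=2)

first divergence at macro-step: 1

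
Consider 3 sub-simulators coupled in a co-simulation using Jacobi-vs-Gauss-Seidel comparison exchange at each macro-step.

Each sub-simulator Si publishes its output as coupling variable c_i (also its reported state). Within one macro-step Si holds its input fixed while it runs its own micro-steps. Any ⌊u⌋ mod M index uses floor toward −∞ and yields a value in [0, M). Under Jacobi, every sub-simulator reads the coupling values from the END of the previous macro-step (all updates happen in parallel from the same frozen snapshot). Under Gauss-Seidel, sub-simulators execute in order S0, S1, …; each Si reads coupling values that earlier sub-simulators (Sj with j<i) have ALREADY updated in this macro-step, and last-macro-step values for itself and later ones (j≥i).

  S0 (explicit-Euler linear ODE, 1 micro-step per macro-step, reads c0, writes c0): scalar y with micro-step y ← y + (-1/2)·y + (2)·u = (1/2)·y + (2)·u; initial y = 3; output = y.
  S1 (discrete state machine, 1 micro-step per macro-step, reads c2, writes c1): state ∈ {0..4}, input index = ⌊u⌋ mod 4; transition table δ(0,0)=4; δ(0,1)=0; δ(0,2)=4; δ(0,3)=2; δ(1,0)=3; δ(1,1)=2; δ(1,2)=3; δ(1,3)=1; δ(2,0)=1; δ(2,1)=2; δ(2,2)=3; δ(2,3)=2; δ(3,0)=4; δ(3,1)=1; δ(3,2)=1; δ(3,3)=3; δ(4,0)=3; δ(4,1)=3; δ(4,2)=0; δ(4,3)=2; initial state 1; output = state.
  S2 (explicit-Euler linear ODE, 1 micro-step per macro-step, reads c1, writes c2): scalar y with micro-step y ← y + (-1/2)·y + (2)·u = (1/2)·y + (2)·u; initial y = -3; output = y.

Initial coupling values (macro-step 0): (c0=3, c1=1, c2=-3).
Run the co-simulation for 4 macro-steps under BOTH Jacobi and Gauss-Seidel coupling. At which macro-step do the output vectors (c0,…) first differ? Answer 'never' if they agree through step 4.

[Jacobi] macro 1: S0 reads c0=3 → after 1×micro: 15/2; S1 reads c2=-3 → after 1×micro: 2; S2 reads c1=1 → after 1×micro: 1/2 ⇒ (c0=15/2, c1=2, c2=1/2)
[Jacobi] macro 2: S0 reads c0=15/2 → after 1×micro: 75/4; S1 reads c2=1/2 → after 1×micro: 1; S2 reads c1=2 → after 1×micro: 17/4 ⇒ (c0=75/4, c1=1, c2=17/4)
[Jacobi] macro 3: S0 reads c0=75/4 → after 1×micro: 375/8; S1 reads c2=17/4 → after 1×micro: 3; S2 reads c1=1 → after 1×micro: 33/8 ⇒ (c0=375/8, c1=3, c2=33/8)
[Jacobi] macro 4: S0 reads c0=375/8 → after 1×micro: 1875/16; S1 reads c2=33/8 → after 1×micro: 4; S2 reads c1=3 → after 1×micro: 129/16 ⇒ (c0=1875/16, c1=4, c2=129/16)
[Gauss-Seidel] macro 1: S0 reads c0=3 → after 1×micro: 15/2; S1 reads c2=-3 → after 1×micro: 2; S2 reads c1=2 → after 1×micro: 5/2 ⇒ (c0=15/2, c1=2, c2=5/2)
[Gauss-Seidel] macro 2: S0 reads c0=15/2 → after 1×micro: 75/4; S1 reads c2=5/2 → after 1×micro: 3; S2 reads c1=3 → after 1×micro: 29/4 ⇒ (c0=75/4, c1=3, c2=29/4)
[Gauss-Seidel] macro 3: S0 reads c0=75/4 → after 1×micro: 375/8; S1 reads c2=29/4 → after 1×micro: 3; S2 reads c1=3 → after 1×micro: 77/8 ⇒ (c0=375/8, c1=3, c2=77/8)
[Gauss-Seidel] macro 4: S0 reads c0=375/8 → after 1×micro: 1875/16; S1 reads c2=77/8 → after 1×micro: 1; S2 reads c1=1 → after 1×micro: 109/16 ⇒ (c0=1875/16, c1=1, c2=109/16)

first divergence at macro-step: 1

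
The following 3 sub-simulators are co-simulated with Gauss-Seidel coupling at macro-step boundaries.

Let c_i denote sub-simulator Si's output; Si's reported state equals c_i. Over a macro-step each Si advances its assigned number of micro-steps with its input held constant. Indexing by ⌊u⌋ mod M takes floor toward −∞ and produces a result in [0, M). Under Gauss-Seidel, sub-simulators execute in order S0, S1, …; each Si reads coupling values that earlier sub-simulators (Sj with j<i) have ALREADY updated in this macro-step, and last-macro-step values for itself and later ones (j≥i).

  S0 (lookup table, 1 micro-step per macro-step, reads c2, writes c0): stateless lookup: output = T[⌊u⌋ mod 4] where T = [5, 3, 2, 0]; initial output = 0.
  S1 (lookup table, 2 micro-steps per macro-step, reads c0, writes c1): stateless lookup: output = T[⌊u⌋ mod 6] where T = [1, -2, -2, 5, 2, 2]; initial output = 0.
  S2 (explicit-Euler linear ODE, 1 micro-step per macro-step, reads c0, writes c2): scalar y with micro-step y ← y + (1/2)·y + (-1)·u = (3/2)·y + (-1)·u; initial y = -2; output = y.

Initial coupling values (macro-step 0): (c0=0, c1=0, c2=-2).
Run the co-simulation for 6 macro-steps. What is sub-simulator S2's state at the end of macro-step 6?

S2 state at macro-step 6 = -1755/32

macro 1: S0 reads c2=-2 → after 1×micro: 2; S1 reads c0=2 → after 2×micro: -2; S2 reads c0=2 → after 1×micro: -5 ⇒ (c0=2, c1=-2, c2=-5)
macro 2: S0 reads c2=-5 → after 1×micro: 0; S1 reads c0=0 → after 2×micro: 1; S2 reads c0=0 → after 1×micro: -15/2 ⇒ (c0=0, c1=1, c2=-15/2)
macro 3: S0 reads c2=-15/2 → after 1×micro: 5; S1 reads c0=5 → after 2×micro: 2; S2 reads c0=5 → after 1×micro: -65/4 ⇒ (c0=5, c1=2, c2=-65/4)
macro 4: S0 reads c2=-65/4 → after 1×micro: 0; S1 reads c0=0 → after 2×micro: 1; S2 reads c0=0 → after 1×micro: -195/8 ⇒ (c0=0, c1=1, c2=-195/8)
macro 5: S0 reads c2=-195/8 → after 1×micro: 0; S1 reads c0=0 → after 2×micro: 1; S2 reads c0=0 → after 1×micro: -585/16 ⇒ (c0=0, c1=1, c2=-585/16)
macro 6: S0 reads c2=-585/16 → after 1×micro: 0; S1 reads c0=0 → after 2×micro: 1; S2 reads c0=0 → after 1×micro: -1755/32 ⇒ (c0=0, c1=1, c2=-1755/32)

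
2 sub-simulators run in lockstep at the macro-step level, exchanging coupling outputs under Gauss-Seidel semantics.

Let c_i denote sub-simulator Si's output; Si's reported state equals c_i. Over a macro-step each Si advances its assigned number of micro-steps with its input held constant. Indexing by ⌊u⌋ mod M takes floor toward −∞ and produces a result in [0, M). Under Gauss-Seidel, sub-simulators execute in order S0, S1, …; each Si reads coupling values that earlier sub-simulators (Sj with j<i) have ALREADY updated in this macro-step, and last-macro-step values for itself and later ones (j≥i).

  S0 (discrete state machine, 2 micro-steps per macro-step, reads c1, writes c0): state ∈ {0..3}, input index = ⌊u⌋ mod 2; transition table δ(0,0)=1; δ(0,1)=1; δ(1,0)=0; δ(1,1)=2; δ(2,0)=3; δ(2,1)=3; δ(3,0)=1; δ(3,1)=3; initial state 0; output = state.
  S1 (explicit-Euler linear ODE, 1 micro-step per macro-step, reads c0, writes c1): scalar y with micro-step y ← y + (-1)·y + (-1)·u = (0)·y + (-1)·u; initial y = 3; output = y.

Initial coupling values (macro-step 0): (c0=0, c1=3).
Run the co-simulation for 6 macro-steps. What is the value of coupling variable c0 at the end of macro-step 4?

macro 1: S0 reads c1=3 → after 2×micro: 2; S1 reads c0=2 → after 1×micro: -2 ⇒ (c0=2, c1=-2)
macro 2: S0 reads c1=-2 → after 2×micro: 1; S1 reads c0=1 → after 1×micro: -1 ⇒ (c0=1, c1=-1)
macro 3: S0 reads c1=-1 → after 2×micro: 3; S1 reads c0=3 → after 1×micro: -3 ⇒ (c0=3, c1=-3)
macro 4: S0 reads c1=-3 → after 2×micro: 3; S1 reads c0=3 → after 1×micro: -3 ⇒ (c0=3, c1=-3)
macro 5: S0 reads c1=-3 → after 2×micro: 3; S1 reads c0=3 → after 1×micro: -3 ⇒ (c0=3, c1=-3)
macro 6: S0 reads c1=-3 → after 2×micro: 3; S1 reads c0=3 → after 1×micro: -3 ⇒ (c0=3, c1=-3)

c0 at macro-step 4 = 3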